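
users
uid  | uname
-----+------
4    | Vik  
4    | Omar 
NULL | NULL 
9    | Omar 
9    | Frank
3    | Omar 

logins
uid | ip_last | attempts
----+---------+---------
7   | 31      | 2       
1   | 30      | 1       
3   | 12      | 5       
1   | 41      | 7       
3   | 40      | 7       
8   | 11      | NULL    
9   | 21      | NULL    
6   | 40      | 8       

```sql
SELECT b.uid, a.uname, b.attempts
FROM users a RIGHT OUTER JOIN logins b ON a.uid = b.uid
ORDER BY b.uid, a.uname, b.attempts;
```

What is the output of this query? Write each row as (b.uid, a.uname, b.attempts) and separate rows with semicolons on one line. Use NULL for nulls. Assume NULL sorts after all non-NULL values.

(1, NULL, 1); (1, NULL, 7); (3, Omar, 5); (3, Omar, 7); (6, NULL, 8); (7, NULL, 2); (8, NULL, NULL); (9, Frank, NULL); (9, Omar, NULL)

RIGHT JOIN keeps every row from `logins`; unmatched rows get NULL for `users`'s columns.
Matching on a.uid = b.uid. A NULL in a compared column never satisfies the condition.
- a row (uid=4): no match.
- a row (uid=4): no match.
- a row (uid=NULL): no match.
- a row (uid=9): matches 1 b row(s) → 1 output row(s).
- a row (uid=9): matches 1 b row(s) → 1 output row(s).
- a row (uid=3): matches 2 b row(s) → 2 output row(s).
- 5 b row(s) had no a match → kept, a columns NULL.
After projecting and ordering:
b.uid | a.uname | b.attempts
1 | NULL | 1
1 | NULL | 7
3 | Omar | 5
3 | Omar | 7
6 | NULL | 8
7 | NULL | 2
8 | NULL | NULL
9 | Frank | NULL
9 | Omar | NULL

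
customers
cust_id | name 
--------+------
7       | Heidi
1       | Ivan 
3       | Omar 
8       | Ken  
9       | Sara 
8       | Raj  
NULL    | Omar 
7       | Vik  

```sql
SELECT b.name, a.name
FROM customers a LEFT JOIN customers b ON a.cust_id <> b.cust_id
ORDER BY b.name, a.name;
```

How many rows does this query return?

39

LEFT JOIN keeps every row from `customers a`; unmatched rows get NULL for `customers b`'s columns.
Matching on a.cust_id <> b.cust_id. A NULL in a compared column never satisfies the condition.
- a[0] cust_id=7 → 5 match(es) in b → 5 row(s).
- a[1] cust_id=1 → 6 match(es) in b → 6 row(s).
- a[2] cust_id=3 → 6 match(es) in b → 6 row(s).
- a[3] cust_id=8 → 5 match(es) in b → 5 row(s).
- a[4] cust_id=9 → 6 match(es) in b → 6 row(s).
- a[5] cust_id=8 → 5 match(es) in b → 5 row(s).
- a[6] cust_id=NULL → no match; kept with NULLs on the b side.
- a[7] cust_id=7 → 5 match(es) in b → 5 row(s).
Total: 38 matched + 1 padded = 39 rows.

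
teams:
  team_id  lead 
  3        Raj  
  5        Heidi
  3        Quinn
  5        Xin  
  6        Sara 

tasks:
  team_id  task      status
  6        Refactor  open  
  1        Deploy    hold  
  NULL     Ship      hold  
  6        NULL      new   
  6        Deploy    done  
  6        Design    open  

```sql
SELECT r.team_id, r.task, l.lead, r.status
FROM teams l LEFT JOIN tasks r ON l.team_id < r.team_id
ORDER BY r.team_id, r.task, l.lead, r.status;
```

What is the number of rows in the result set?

LEFT JOIN keeps every row from `teams`; unmatched rows get NULL for `tasks`'s columns.
Matching on l.team_id < r.team_id. A NULL in a compared column never satisfies the condition.
- l[0] team_id=3 → 4 match(es) in r → 4 row(s).
- l[1] team_id=5 → 4 match(es) in r → 4 row(s).
- l[2] team_id=3 → 4 match(es) in r → 4 row(s).
- l[3] team_id=5 → 4 match(es) in r → 4 row(s).
- l[4] team_id=6 → no match; kept with NULLs on the r side.
Total: 16 matched + 1 padded = 17 rows.

17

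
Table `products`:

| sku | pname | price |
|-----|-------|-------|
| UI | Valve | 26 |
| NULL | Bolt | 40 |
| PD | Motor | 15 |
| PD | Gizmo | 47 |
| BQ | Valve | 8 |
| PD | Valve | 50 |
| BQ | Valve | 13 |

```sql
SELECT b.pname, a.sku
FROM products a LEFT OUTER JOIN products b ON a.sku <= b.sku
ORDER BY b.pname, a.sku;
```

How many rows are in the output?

LEFT JOIN keeps every row from `products a`; unmatched rows get NULL for `products b`'s columns.
Matching on a.sku <= b.sku. A NULL in a compared column never satisfies the condition.
Matched pairs: 25; unmatched a rows kept: 1.
Total: 25 matched + 1 padded = 26 rows.

26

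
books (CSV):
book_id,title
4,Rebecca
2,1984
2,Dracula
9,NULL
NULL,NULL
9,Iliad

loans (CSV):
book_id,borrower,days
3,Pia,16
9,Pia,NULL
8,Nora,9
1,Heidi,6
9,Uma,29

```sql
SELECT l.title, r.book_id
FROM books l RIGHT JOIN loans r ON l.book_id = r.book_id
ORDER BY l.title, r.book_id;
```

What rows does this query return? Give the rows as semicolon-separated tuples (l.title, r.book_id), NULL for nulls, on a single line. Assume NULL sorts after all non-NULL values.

RIGHT JOIN keeps every row from `loans`; unmatched rows get NULL for `books`'s columns.
Matching on l.book_id = r.book_id. A NULL in a compared column never satisfies the condition.
Matched pairs: 4; unmatched r rows kept: 3.

(Iliad, 9); (Iliad, 9); (NULL, 1); (NULL, 3); (NULL, 8); (NULL, 9); (NULL, 9)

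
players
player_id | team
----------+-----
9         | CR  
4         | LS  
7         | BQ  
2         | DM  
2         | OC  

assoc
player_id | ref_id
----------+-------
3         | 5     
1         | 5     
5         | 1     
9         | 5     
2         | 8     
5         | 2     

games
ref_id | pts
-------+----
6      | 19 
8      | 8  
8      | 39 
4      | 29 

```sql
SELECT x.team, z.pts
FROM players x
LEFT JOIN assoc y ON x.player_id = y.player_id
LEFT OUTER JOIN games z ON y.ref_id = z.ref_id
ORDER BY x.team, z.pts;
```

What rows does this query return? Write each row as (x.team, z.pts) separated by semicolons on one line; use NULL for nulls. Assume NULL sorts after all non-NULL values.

(BQ, NULL); (CR, NULL); (DM, 8); (DM, 39); (LS, NULL); (OC, 8); (OC, 39)

Step 1 — x LEFT JOIN y on player_id → 5 row(s).
Then LEFT JOIN `games z` on ref_id: each of those 5 rows is kept; rows whose y.ref_id has no match in z get NULL for z's columns.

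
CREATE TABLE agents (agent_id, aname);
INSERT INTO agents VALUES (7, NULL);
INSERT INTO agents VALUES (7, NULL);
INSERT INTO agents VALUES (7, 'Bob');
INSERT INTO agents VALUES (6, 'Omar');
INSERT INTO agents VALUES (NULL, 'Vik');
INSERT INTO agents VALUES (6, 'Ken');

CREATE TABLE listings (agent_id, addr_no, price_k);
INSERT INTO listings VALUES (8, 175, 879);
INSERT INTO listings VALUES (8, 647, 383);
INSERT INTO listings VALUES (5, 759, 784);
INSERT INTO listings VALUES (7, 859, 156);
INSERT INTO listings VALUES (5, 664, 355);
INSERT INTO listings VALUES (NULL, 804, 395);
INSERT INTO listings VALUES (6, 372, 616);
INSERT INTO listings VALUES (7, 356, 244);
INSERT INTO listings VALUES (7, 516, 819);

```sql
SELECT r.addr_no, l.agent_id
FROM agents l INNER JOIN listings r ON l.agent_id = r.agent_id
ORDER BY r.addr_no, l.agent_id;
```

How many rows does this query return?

INNER JOIN keeps only pairs where the ON condition holds.
Matching on l.agent_id = r.agent_id. A NULL in a compared column never satisfies the condition.
- l[0] agent_id=7 → 3 match(es) in r → 3 row(s).
- l[1] agent_id=7 → 3 match(es) in r → 3 row(s).
- l[2] agent_id=7 → 3 match(es) in r → 3 row(s).
- l[3] agent_id=6 → 1 match(es) in r → 1 row(s).
- l[4] agent_id=NULL → no match; dropped.
- l[5] agent_id=6 → 1 match(es) in r → 1 row(s).
Total: 11 rows.

11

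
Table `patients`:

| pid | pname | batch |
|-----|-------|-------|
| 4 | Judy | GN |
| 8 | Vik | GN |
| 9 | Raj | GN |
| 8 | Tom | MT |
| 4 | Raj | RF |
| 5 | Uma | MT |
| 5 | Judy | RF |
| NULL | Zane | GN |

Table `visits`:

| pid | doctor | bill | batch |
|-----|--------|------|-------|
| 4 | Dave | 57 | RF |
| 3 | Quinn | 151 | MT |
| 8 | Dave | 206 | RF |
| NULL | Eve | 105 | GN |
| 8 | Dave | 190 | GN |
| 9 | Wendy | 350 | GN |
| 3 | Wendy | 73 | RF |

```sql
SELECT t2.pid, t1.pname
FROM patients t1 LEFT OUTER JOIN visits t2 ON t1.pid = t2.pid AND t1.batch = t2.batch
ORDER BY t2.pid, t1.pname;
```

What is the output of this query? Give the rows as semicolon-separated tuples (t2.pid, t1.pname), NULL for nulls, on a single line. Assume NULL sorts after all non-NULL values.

(4, Raj); (8, Vik); (9, Raj); (NULL, Judy); (NULL, Judy); (NULL, Tom); (NULL, Uma); (NULL, Zane)

LEFT JOIN keeps every row from `patients`; unmatched rows get NULL for `visits`'s columns.
Matching on t1.pid = t2.pid AND t1.batch = t2.batch. A NULL in a compared column never satisfies the condition.
Matched pairs: 3; unmatched t1 rows kept: 5.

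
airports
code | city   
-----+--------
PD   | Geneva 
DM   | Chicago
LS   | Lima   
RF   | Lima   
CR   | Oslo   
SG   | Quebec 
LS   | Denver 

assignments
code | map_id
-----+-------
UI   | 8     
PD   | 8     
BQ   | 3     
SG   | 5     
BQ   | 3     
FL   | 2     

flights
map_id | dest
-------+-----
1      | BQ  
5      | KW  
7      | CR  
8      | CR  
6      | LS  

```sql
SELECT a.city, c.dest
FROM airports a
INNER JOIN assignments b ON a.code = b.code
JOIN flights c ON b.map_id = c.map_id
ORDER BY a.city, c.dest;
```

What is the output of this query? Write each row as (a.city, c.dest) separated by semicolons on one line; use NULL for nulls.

(Geneva, CR); (Quebec, KW)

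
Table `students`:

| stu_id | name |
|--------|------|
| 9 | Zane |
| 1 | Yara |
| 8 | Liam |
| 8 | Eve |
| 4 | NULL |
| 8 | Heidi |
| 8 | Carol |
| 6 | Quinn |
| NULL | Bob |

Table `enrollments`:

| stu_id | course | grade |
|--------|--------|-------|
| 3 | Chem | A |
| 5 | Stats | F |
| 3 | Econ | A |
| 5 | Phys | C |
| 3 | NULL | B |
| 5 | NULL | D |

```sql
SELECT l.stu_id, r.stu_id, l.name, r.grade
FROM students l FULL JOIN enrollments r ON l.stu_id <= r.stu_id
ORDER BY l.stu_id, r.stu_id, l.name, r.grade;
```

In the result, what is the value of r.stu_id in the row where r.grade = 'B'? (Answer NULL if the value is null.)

3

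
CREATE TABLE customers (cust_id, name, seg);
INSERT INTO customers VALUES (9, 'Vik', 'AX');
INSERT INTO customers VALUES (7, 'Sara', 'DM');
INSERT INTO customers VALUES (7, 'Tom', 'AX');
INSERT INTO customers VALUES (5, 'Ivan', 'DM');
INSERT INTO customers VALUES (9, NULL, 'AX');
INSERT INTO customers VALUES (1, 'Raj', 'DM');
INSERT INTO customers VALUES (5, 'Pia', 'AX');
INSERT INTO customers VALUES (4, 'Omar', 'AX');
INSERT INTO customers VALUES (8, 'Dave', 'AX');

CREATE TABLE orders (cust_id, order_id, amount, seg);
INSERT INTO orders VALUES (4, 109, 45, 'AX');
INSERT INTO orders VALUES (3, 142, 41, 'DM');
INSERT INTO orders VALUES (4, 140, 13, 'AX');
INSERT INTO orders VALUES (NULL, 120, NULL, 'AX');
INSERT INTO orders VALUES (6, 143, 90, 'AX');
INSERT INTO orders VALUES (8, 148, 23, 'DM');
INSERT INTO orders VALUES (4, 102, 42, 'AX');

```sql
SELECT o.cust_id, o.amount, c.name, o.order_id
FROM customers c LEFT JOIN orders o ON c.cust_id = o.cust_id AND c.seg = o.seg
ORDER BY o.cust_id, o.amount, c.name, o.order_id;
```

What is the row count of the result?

LEFT JOIN keeps every row from `customers`; unmatched rows get NULL for `orders`'s columns.
Matching on c.cust_id = o.cust_id AND c.seg = o.seg. A NULL in a compared column never satisfies the condition.
Matched pairs: 3; unmatched c rows kept: 8.
Total: 3 matched + 8 padded = 11 rows.

11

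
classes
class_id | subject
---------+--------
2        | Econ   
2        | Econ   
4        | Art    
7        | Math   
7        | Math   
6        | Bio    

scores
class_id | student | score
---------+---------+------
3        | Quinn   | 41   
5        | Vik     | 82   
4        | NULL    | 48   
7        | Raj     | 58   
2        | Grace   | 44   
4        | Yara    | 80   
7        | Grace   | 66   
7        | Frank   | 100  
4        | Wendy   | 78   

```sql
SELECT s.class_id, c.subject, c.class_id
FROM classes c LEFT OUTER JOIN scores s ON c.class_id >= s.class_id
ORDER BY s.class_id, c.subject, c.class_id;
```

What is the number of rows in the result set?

31

LEFT JOIN keeps every row from `classes`; unmatched rows get NULL for `scores`'s columns.
Matching on c.class_id >= s.class_id.
- c (class_id=2) pairs with 1 row(s) of s.
- c (class_id=2) pairs with 1 row(s) of s.
- c (class_id=4) pairs with 5 row(s) of s.
- c (class_id=7) pairs with 9 row(s) of s.
- c (class_id=7) pairs with 9 row(s) of s.
- c (class_id=6) pairs with 6 row(s) of s.
Total: 31 rows.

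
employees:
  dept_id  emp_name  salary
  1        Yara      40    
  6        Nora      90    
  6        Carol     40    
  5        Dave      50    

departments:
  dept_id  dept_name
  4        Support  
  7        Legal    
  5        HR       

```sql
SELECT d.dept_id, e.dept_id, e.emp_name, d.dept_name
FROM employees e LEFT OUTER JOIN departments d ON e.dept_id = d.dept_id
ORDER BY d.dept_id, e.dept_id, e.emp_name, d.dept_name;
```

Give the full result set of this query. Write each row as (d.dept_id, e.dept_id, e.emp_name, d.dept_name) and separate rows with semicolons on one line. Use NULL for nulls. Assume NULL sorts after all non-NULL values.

LEFT JOIN keeps every row from `employees`; unmatched rows get NULL for `departments`'s columns.
Matching on e.dept_id = d.dept_id.
Matched pairs: 1; unmatched e rows kept: 3.

(5, 5, Dave, HR); (NULL, 1, Yara, NULL); (NULL, 6, Carol, NULL); (NULL, 6, Nora, NULL)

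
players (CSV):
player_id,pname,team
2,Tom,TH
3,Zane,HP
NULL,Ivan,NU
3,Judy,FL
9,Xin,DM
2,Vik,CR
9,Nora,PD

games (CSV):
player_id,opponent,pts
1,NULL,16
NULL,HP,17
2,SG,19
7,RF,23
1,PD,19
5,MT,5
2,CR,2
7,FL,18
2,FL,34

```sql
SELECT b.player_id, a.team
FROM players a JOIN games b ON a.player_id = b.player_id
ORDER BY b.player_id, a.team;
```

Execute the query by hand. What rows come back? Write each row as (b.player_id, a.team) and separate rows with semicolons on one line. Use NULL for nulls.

(2, CR); (2, CR); (2, CR); (2, TH); (2, TH); (2, TH)

INNER JOIN keeps only pairs where the ON condition holds.
Matching on a.player_id = b.player_id. A NULL in a compared column never satisfies the condition.
Matched pairs: 6.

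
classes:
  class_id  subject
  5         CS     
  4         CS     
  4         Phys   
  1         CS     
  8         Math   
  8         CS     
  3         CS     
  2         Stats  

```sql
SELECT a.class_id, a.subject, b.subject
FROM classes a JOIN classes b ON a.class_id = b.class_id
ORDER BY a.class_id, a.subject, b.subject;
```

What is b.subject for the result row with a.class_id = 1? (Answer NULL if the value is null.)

CS

INNER JOIN keeps only pairs where the ON condition holds.
Matching on a.class_id = b.class_id.
- a (class_id=5) pairs with 1 row(s) of b.
- a (class_id=4) pairs with 2 row(s) of b.
- a (class_id=4) pairs with 2 row(s) of b.
- a (class_id=1) pairs with 1 row(s) of b.
- a (class_id=8) pairs with 2 row(s) of b.
- a (class_id=8) pairs with 2 row(s) of b.
- a (class_id=3) pairs with 1 row(s) of b.
- a (class_id=2) pairs with 1 row(s) of b.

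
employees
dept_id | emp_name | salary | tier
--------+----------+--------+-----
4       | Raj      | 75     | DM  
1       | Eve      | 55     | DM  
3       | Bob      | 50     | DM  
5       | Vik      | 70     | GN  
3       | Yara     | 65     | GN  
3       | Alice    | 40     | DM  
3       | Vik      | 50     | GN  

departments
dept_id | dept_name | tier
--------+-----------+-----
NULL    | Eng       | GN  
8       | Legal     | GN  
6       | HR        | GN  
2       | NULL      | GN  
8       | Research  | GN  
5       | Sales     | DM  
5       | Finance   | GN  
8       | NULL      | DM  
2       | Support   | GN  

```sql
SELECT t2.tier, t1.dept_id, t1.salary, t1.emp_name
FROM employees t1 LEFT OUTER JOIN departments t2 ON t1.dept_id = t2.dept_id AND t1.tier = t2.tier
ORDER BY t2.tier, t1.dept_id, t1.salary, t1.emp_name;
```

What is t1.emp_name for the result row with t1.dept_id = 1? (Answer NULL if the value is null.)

LEFT JOIN keeps every row from `employees`; unmatched rows get NULL for `departments`'s columns.
Matching on t1.dept_id = t2.dept_id AND t1.tier = t2.tier. A NULL in a compared column never satisfies the condition.
Matched pairs: 1; unmatched t1 rows kept: 6.

Eve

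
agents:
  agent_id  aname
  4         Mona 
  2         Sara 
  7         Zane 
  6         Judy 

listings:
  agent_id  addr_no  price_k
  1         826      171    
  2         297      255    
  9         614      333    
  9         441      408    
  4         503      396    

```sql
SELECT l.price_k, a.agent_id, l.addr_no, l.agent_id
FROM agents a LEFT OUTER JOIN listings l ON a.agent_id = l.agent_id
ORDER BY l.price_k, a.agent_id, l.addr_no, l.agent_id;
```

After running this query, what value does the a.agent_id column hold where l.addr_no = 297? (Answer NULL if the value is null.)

LEFT JOIN keeps every row from `agents`; unmatched rows get NULL for `listings`'s columns.
Matching on a.agent_id = l.agent_id.
- agent_id=4: 1 matching l row(s), so 1 row(s) emitted.
- agent_id=2: 1 matching l row(s), so 1 row(s) emitted.
- agent_id=7: no l row matches, row kept with l columns NULL.
- agent_id=6: no l row matches, row kept with l columns NULL.

2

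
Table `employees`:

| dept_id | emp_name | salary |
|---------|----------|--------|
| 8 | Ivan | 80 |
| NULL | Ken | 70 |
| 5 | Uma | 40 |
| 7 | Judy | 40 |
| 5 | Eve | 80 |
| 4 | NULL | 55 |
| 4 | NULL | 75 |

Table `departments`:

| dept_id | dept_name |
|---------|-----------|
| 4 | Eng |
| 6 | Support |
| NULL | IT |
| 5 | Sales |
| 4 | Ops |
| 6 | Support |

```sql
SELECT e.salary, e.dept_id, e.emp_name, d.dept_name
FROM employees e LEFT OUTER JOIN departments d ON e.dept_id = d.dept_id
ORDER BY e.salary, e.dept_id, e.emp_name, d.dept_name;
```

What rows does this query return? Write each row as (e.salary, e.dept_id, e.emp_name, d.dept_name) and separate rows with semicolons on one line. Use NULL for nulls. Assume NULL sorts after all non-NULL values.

(40, 5, Uma, Sales); (40, 7, Judy, NULL); (55, 4, NULL, Eng); (55, 4, NULL, Ops); (70, NULL, Ken, NULL); (75, 4, NULL, Eng); (75, 4, NULL, Ops); (80, 5, Eve, Sales); (80, 8, Ivan, NULL)

LEFT JOIN keeps every row from `employees`; unmatched rows get NULL for `departments`'s columns.
Matching on e.dept_id = d.dept_id. A NULL in a compared column never satisfies the condition.
Matched pairs: 6; unmatched e rows kept: 3.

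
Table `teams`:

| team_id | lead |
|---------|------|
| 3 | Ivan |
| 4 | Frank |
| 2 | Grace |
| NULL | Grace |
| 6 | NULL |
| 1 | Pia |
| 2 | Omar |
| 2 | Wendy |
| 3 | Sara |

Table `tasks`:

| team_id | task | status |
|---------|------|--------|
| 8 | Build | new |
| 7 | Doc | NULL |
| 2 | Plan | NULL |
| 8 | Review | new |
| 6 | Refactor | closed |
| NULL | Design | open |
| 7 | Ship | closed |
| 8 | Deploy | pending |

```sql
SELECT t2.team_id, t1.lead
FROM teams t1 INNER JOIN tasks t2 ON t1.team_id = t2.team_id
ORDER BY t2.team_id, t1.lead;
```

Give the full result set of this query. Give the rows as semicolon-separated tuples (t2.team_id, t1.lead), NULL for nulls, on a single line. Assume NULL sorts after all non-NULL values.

INNER JOIN keeps only pairs where the ON condition holds.
Matching on t1.team_id = t2.team_id. A NULL in a compared column never satisfies the condition.
Matched pairs: 4.

(2, Grace); (2, Omar); (2, Wendy); (6, NULL)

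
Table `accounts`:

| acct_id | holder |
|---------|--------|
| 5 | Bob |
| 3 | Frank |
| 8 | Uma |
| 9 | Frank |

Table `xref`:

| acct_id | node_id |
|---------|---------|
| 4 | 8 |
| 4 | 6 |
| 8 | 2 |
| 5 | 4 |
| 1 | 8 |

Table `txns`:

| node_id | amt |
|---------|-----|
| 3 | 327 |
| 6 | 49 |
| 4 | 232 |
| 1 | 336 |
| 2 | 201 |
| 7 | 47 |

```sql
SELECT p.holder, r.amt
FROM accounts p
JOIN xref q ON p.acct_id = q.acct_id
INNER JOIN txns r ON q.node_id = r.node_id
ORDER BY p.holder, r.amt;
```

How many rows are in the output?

2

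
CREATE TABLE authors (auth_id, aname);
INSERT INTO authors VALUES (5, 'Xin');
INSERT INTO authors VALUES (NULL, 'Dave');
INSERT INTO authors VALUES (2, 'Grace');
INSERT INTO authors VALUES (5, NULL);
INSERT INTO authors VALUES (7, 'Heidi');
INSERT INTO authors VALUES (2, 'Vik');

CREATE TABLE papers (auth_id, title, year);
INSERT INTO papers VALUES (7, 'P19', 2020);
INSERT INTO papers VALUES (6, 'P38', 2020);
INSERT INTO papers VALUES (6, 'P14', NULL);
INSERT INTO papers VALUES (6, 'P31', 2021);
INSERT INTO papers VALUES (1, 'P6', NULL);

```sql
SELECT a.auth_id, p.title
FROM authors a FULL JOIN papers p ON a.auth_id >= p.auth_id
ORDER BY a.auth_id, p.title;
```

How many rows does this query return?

10

FULL OUTER JOIN keeps every row from both sides; unmatched rows get NULL for the other side's columns.
Matching on a.auth_id >= p.auth_id. A NULL in a compared column never satisfies the condition.
Matched pairs: 9; unmatched a rows kept: 1; unmatched p rows kept: 0.
Total: 9 matched + 1 padded = 10 rows.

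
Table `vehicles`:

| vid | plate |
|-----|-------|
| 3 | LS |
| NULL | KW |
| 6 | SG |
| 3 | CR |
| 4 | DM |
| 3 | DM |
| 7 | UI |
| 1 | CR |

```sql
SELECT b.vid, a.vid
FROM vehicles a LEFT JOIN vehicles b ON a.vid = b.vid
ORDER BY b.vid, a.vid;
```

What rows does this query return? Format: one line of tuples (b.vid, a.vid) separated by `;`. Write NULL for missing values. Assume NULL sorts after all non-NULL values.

(1, 1); (3, 3); (3, 3); (3, 3); (3, 3); (3, 3); (3, 3); (3, 3); (3, 3); (3, 3); (4, 4); (6, 6); (7, 7); (NULL, NULL)

LEFT JOIN keeps every row from `vehicles a`; unmatched rows get NULL for `vehicles b`'s columns.
Matching on a.vid = b.vid. A NULL in a compared column never satisfies the condition.
- a row (vid=3): matches 3 b row(s) → 3 output row(s).
- a row (vid=NULL): no match → kept, b columns NULL.
- a row (vid=6): matches 1 b row(s) → 1 output row(s).
- a row (vid=3): matches 3 b row(s) → 3 output row(s).
- a row (vid=4): matches 1 b row(s) → 1 output row(s).
- a row (vid=3): matches 3 b row(s) → 3 output row(s).
- a row (vid=7): matches 1 b row(s) → 1 output row(s).
- a row (vid=1): matches 1 b row(s) → 1 output row(s).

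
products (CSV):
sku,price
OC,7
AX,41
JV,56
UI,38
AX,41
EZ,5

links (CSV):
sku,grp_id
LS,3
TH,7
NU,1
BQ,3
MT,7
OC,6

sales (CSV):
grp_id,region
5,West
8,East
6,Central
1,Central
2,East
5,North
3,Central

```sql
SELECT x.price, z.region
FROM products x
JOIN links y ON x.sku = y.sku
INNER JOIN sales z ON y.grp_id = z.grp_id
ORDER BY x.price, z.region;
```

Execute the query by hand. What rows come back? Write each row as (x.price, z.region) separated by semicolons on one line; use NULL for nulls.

(7, Central)

Step 1 — x INNER JOIN y on sku → 1 row(s).
Then INNER JOIN `sales z` on grp_id: keep only rows whose y.grp_id appears in z.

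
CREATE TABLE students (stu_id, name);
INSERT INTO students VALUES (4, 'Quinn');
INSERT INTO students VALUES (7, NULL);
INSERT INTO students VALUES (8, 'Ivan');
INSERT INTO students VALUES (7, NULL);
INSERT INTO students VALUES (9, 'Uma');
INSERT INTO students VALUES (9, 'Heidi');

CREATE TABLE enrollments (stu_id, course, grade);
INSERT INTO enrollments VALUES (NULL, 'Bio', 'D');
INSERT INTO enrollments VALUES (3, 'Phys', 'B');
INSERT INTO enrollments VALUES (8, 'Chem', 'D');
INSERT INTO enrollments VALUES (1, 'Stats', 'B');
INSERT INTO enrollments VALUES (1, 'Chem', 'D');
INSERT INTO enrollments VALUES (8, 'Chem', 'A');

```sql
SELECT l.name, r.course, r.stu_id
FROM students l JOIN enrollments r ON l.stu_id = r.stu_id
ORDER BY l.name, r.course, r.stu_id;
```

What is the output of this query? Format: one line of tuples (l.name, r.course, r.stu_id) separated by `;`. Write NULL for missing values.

(Ivan, Chem, 8); (Ivan, Chem, 8)

INNER JOIN keeps only pairs where the ON condition holds.
Matching on l.stu_id = r.stu_id. A NULL in a compared column never satisfies the condition.
- stu_id=4: no matching r row, dropped.
- stu_id=7: no matching r row, dropped.
- stu_id=8: 2 matching r row(s), so 2 row(s) emitted.
- stu_id=7: no matching r row, dropped.
- stu_id=9: no matching r row, dropped.
- stu_id=9: no matching r row, dropped.
After projecting and ordering:
l.name | r.course | r.stu_id
Ivan | Chem | 8
Ivan | Chem | 8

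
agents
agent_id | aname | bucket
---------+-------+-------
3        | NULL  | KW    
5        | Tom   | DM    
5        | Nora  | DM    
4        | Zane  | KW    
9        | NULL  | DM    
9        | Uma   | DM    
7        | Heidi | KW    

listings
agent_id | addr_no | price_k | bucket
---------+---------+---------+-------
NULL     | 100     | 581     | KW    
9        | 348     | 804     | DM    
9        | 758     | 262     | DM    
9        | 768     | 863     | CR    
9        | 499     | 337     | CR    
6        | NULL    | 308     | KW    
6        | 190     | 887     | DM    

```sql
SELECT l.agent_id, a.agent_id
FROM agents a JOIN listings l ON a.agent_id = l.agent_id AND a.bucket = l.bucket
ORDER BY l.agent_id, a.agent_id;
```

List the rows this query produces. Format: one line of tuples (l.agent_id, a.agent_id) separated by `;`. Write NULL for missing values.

(9, 9); (9, 9); (9, 9); (9, 9)

INNER JOIN keeps only pairs where the ON condition holds.
Matching on a.agent_id = l.agent_id AND a.bucket = l.bucket. A NULL in a compared column never satisfies the condition.
- agent_id=3, bucket=KW: no matching l row, dropped.
- agent_id=5, bucket=DM: no matching l row, dropped.
- agent_id=5, bucket=DM: no matching l row, dropped.
- agent_id=4, bucket=KW: no matching l row, dropped.
- agent_id=9, bucket=DM: 2 matching l row(s), so 2 row(s) emitted.
- agent_id=9, bucket=DM: 2 matching l row(s), so 2 row(s) emitted.
- agent_id=7, bucket=KW: no matching l row, dropped.
After projecting and ordering:
l.agent_id | a.agent_id
9 | 9
9 | 9
9 | 9
9 | 9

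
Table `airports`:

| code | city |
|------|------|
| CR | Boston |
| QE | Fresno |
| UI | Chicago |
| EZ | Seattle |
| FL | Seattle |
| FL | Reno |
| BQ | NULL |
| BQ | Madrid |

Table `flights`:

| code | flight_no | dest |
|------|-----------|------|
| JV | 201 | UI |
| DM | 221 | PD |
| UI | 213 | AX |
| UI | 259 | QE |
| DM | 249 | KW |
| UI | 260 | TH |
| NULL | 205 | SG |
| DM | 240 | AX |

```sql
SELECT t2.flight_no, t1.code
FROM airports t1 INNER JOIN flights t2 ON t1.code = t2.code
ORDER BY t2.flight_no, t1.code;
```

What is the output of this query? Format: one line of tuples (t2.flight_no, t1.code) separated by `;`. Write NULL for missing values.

(213, UI); (259, UI); (260, UI)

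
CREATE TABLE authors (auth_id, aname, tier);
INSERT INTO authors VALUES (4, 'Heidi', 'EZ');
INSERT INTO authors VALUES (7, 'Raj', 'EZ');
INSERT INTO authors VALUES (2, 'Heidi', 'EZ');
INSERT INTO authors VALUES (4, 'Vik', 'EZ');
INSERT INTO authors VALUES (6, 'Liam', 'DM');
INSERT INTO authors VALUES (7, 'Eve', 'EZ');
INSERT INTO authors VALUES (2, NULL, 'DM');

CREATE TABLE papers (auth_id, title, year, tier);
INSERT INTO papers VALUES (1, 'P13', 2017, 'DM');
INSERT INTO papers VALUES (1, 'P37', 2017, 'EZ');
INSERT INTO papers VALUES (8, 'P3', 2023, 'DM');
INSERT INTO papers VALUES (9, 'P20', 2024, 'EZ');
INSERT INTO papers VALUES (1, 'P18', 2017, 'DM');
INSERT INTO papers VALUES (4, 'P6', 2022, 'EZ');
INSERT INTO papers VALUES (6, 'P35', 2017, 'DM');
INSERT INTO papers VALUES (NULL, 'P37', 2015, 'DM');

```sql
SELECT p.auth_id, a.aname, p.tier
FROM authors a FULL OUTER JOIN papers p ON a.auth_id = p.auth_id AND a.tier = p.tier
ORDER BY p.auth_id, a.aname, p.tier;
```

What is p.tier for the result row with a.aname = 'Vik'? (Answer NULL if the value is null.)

EZ

FULL OUTER JOIN keeps every row from both sides; unmatched rows get NULL for the other side's columns.
Matching on a.auth_id = p.auth_id AND a.tier = p.tier. A NULL in a compared column never satisfies the condition.
Matched pairs: 3; unmatched a rows kept: 4; unmatched p rows kept: 6.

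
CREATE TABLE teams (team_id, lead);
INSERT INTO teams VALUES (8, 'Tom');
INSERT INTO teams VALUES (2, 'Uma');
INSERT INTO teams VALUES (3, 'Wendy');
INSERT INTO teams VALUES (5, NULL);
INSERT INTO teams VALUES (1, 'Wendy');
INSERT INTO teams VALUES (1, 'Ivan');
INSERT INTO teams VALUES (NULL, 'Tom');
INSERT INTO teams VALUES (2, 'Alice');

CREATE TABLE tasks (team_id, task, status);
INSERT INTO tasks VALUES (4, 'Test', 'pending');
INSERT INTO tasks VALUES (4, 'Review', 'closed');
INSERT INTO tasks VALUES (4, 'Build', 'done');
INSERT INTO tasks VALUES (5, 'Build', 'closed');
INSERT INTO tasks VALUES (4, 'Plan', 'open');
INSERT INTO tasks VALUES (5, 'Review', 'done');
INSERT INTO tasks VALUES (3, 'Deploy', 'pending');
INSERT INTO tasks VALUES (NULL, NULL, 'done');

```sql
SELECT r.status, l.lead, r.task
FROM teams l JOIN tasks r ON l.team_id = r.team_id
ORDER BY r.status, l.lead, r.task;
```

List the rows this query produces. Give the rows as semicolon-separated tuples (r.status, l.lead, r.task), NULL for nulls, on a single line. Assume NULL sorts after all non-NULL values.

(closed, NULL, Build); (done, NULL, Review); (pending, Wendy, Deploy)

INNER JOIN keeps only pairs where the ON condition holds.
Matching on l.team_id = r.team_id. A NULL in a compared column never satisfies the condition.
Matched pairs: 3.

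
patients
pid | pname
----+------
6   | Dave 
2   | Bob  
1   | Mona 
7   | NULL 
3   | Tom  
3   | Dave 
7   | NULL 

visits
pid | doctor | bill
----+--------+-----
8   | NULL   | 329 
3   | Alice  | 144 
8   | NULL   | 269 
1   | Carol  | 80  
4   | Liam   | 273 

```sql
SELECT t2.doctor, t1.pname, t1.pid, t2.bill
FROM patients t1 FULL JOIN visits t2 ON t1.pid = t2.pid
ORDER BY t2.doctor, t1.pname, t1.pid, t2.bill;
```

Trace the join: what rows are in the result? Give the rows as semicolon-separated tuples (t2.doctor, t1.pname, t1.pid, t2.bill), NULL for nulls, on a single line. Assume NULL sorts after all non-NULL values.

(Alice, Dave, 3, 144); (Alice, Tom, 3, 144); (Carol, Mona, 1, 80); (Liam, NULL, NULL, 273); (NULL, Bob, 2, NULL); (NULL, Dave, 6, NULL); (NULL, NULL, 7, NULL); (NULL, NULL, 7, NULL); (NULL, NULL, NULL, 269); (NULL, NULL, NULL, 329)

FULL OUTER JOIN keeps every row from both sides; unmatched rows get NULL for the other side's columns.
Matching on t1.pid = t2.pid.
- t1 (pid=6) has no partner → padded with NULL.
- t1 (pid=2) has no partner → padded with NULL.
- t1 (pid=1) pairs with 1 row(s) of t2.
- t1 (pid=7) has no partner → padded with NULL.
- t1 (pid=3) pairs with 1 row(s) of t2.
- t1 (pid=3) pairs with 1 row(s) of t2.
- t1 (pid=7) has no partner → padded with NULL.
- 3 row(s) from t2 found no t1 partner → padded with NULL.
After projecting and ordering:
t2.doctor | t1.pname | t1.pid | t2.bill
Alice | Dave | 3 | 144
Alice | Tom | 3 | 144
Carol | Mona | 1 | 80
Liam | NULL | NULL | 273
NULL | Bob | 2 | NULL
NULL | Dave | 6 | NULL
NULL | NULL | 7 | NULL
NULL | NULL | 7 | NULL
NULL | NULL | NULL | 269
NULL | NULL | NULL | 329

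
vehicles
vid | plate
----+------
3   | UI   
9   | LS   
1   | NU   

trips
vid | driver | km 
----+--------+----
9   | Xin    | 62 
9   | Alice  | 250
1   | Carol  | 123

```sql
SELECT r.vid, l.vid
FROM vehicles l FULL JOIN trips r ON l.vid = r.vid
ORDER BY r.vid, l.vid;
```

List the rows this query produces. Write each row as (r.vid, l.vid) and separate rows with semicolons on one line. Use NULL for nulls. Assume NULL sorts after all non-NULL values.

FULL OUTER JOIN keeps every row from both sides; unmatched rows get NULL for the other side's columns.
Matching on l.vid = r.vid.
- l row (vid=3): no match → kept, r columns NULL.
- l row (vid=9): matches 2 r row(s) → 2 output row(s).
- l row (vid=1): matches 1 r row(s) → 1 output row(s).
After projecting and ordering:
r.vid | l.vid
1 | 1
9 | 9
9 | 9
NULL | 3

(1, 1); (9, 9); (9, 9); (NULL, 3)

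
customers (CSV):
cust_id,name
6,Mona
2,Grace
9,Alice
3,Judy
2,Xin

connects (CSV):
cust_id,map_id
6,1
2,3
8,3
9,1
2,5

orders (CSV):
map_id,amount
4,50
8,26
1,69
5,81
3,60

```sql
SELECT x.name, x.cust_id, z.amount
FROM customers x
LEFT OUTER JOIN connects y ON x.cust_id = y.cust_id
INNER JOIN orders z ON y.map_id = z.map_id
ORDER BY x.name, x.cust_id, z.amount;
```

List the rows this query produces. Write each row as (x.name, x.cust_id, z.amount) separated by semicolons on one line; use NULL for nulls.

(Alice, 9, 69); (Grace, 2, 60); (Grace, 2, 81); (Mona, 6, 69); (Xin, 2, 60); (Xin, 2, 81)

Joins associate left-to-right: customers LEFT JOIN connects on cust_id gives 7 intermediate row(s).
Then INNER JOIN `orders z` on map_id: keep only rows whose y.map_id appears in z.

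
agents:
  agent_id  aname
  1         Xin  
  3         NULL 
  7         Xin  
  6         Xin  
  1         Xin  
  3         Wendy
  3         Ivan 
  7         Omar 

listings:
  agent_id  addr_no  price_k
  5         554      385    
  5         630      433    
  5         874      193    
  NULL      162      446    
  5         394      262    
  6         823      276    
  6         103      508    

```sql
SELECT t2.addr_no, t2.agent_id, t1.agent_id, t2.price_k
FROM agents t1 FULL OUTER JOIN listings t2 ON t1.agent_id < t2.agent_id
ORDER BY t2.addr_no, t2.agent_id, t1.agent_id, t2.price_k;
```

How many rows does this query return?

34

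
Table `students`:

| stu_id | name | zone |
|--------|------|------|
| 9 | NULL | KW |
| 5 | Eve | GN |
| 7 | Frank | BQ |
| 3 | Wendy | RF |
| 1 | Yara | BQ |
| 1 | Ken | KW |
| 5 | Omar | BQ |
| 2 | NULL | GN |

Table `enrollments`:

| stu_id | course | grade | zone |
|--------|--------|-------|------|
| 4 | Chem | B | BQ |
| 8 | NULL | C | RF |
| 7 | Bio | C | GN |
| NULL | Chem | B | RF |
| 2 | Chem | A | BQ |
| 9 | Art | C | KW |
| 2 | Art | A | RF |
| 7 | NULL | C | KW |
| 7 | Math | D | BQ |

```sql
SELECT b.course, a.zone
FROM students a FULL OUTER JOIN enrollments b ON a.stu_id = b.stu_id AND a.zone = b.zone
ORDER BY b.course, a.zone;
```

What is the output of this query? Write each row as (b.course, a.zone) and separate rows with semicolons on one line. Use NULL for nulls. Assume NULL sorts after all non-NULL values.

FULL OUTER JOIN keeps every row from both sides; unmatched rows get NULL for the other side's columns.
Matching on a.stu_id = b.stu_id AND a.zone = b.zone. A NULL in a compared column never satisfies the condition.
- a (stu_id=9, zone=KW) pairs with 1 row(s) of b.
- a (stu_id=5, zone=GN) has no partner → padded with NULL.
- a (stu_id=7, zone=BQ) pairs with 1 row(s) of b.
- a (stu_id=3, zone=RF) has no partner → padded with NULL.
- a (stu_id=1, zone=BQ) has no partner → padded with NULL.
- a (stu_id=1, zone=KW) has no partner → padded with NULL.
- a (stu_id=5, zone=BQ) has no partner → padded with NULL.
- a (stu_id=2, zone=GN) has no partner → padded with NULL.
- 7 row(s) from b found no a partner → padded with NULL.

(Art, KW); (Art, NULL); (Bio, NULL); (Chem, NULL); (Chem, NULL); (Chem, NULL); (Math, BQ); (NULL, BQ); (NULL, BQ); (NULL, GN); (NULL, GN); (NULL, KW); (NULL, RF); (NULL, NULL); (NULL, NULL)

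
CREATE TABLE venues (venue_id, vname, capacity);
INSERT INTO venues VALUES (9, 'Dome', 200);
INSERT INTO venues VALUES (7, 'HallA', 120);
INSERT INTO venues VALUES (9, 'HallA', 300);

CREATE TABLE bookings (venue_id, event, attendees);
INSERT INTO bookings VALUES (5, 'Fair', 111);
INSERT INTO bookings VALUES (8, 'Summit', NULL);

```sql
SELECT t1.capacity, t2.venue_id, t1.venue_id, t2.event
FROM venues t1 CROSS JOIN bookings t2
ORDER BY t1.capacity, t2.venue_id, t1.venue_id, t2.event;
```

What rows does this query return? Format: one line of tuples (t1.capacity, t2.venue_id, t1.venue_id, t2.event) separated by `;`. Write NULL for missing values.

CROSS JOIN pairs every row of `venues` with every row of `bookings`: 3 × 2 = 6 rows.
After projecting and ordering:
t1.capacity | t2.venue_id | t1.venue_id | t2.event
120 | 5 | 7 | Fair
120 | 8 | 7 | Summit
200 | 5 | 9 | Fair
200 | 8 | 9 | Summit
300 | 5 | 9 | Fair
300 | 8 | 9 | Summit

(120, 5, 7, Fair); (120, 8, 7, Summit); (200, 5, 9, Fair); (200, 8, 9, Summit); (300, 5, 9, Fair); (300, 8, 9, Summit)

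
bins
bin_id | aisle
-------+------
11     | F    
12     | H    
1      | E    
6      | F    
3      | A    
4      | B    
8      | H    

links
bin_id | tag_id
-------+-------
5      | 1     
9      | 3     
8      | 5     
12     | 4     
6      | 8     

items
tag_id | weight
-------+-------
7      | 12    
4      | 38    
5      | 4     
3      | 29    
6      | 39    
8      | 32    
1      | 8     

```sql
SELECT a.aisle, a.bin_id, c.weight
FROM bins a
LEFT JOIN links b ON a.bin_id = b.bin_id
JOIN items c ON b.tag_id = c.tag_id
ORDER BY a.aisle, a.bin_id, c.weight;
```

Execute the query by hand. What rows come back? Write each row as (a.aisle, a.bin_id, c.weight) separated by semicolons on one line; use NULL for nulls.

Joins associate left-to-right: bins LEFT JOIN links on bin_id gives 7 intermediate row(s).
Then INNER JOIN `items c` on tag_id: keep only rows whose b.tag_id appears in c.

(F, 6, 32); (H, 8, 4); (H, 12, 38)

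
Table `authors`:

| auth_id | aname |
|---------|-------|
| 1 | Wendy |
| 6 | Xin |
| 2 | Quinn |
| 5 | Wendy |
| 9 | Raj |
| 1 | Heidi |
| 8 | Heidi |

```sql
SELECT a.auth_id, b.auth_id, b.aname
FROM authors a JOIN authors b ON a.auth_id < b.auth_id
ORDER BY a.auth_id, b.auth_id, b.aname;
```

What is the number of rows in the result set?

20

INNER JOIN keeps only pairs where the ON condition holds.
Matching on a.auth_id < b.auth_id.
- a[0] auth_id=1 → 5 match(es) in b → 5 row(s).
- a[1] auth_id=6 → 2 match(es) in b → 2 row(s).
- a[2] auth_id=2 → 4 match(es) in b → 4 row(s).
- a[3] auth_id=5 → 3 match(es) in b → 3 row(s).
- a[4] auth_id=9 → no match; dropped.
- a[5] auth_id=1 → 5 match(es) in b → 5 row(s).
- a[6] auth_id=8 → 1 match(es) in b → 1 row(s).
Total: 20 rows.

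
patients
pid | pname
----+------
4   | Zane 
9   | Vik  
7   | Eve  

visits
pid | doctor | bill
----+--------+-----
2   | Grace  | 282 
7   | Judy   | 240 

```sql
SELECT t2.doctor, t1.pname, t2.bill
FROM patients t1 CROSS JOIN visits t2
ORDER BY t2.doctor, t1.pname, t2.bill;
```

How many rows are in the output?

6

CROSS JOIN pairs every row of `patients` with every row of `visits`: 3 × 2 = 6 rows.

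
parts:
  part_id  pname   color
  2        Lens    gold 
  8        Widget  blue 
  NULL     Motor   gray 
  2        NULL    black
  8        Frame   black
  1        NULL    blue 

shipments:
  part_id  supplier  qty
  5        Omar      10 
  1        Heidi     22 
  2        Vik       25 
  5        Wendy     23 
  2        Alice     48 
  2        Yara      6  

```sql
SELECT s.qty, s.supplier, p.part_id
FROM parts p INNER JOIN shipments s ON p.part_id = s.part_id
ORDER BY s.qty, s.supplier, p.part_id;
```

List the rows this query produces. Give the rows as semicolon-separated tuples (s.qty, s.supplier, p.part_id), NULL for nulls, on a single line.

INNER JOIN keeps only pairs where the ON condition holds.
Matching on p.part_id = s.part_id. A NULL in a compared column never satisfies the condition.
Matched pairs: 7.

(6, Yara, 2); (6, Yara, 2); (22, Heidi, 1); (25, Vik, 2); (25, Vik, 2); (48, Alice, 2); (48, Alice, 2)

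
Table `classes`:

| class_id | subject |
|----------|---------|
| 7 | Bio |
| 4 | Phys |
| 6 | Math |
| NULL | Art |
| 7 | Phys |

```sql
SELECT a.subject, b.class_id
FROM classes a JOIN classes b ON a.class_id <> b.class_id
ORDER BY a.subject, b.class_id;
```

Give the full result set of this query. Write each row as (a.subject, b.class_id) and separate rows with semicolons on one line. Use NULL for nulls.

INNER JOIN keeps only pairs where the ON condition holds.
Matching on a.class_id <> b.class_id. A NULL in a compared column never satisfies the condition.
- class_id=7: 2 matching b row(s), so 2 row(s) emitted.
- class_id=4: 3 matching b row(s), so 3 row(s) emitted.
- class_id=6: 3 matching b row(s), so 3 row(s) emitted.
- class_id=NULL: no matching b row, dropped.
- class_id=7: 2 matching b row(s), so 2 row(s) emitted.
After projecting and ordering:
a.subject | b.class_id
Bio | 4
Bio | 6
Math | 4
Math | 7
Math | 7
Phys | 4
Phys | 6
Phys | 6
Phys | 7
Phys | 7

(Bio, 4); (Bio, 6); (Math, 4); (Math, 7); (Math, 7); (Phys, 4); (Phys, 6); (Phys, 6); (Phys, 7); (Phys, 7)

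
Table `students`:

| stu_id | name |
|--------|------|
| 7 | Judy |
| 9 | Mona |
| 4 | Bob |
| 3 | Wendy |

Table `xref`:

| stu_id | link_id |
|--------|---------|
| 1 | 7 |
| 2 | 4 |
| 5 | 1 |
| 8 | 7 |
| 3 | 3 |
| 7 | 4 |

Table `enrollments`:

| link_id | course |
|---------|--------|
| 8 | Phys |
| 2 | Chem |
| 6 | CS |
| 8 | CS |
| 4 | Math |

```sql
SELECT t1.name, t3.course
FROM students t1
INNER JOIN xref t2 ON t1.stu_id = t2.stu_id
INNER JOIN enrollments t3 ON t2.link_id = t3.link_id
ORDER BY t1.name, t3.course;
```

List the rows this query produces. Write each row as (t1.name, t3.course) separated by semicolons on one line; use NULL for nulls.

(Judy, Math)

Step 1 — t1 INNER JOIN t2 on stu_id → 2 row(s).
Then INNER JOIN `enrollments t3` on link_id: keep only rows whose t2.link_id appears in t3.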